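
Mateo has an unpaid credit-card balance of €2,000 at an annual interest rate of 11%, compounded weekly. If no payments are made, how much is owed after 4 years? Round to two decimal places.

€3,103.97

Periodic rate = 11%/52 = 0.00211538; periods = 52·4 = 208.
A = 2,000·(1 + 0.11/52)^208 ≈ 2,000·1.551985798 ≈ 3,103.9716.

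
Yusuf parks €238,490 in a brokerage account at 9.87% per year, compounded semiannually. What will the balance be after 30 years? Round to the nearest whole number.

Periodic rate = 9.87%/2 = 0.04935; periods = 2·30 = 60.
A = 238,490·(1 + 0.04935)^60 ≈ 238,490·17.99790732972 ≈ 4,292,320.9191.

€4,292,321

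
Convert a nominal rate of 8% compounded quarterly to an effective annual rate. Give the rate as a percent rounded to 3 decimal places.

One year is 4 periods at 0.02 each: (1 + 0.02)^4 ≈ 1.082432.
EAR = 1.082432 − 1 ≈ 8.24322%.

8.243%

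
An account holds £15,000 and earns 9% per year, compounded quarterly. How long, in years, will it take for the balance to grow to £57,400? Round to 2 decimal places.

15.08 years

We need (1 + 0.0225)^(4t) = 3.8267, so 4t = ln 3.8267 / ln 1.0225 ≈ 60.3127.
t ≈ 60.3127/4 = 15.0782 years.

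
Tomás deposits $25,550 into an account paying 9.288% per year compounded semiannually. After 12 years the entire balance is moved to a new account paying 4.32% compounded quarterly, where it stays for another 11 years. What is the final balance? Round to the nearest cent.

Phase 1: 25,550·(1 + 0.04644)^24 ≈ 75,951.2412.
Phase 2: 75,951.2412·(1 + 0.0108)^44 ≈ 121,844.2779.

$121,844.28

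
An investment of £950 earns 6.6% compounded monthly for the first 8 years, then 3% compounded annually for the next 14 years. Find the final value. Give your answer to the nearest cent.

Phase 1: 950·(1 + 0.0055)^96 ≈ 1,608.4323.
Phase 2: 1,608.4323·(1 + 0.03)^14 ≈ 2,432.8982.

£2,432.90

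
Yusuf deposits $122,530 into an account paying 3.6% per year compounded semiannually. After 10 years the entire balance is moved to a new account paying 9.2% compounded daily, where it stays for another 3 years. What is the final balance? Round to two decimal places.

After 10 years at 3.6%: 122,530 × 1.42874775178 ≈ 175,064.4620.
Then 3 years at 9.2%: 175,064.4620 × 1.31780203308 ≈ 230,700.3040.

$230,700.30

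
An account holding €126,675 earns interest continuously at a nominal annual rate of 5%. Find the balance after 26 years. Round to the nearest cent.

€464,808.16

A = P·e^(rt) = 126,675·e^(0.05·26) = 126,675·e^1.3.
e^1.3 ≈ 3.66929666762, so A ≈ 464,808.1554.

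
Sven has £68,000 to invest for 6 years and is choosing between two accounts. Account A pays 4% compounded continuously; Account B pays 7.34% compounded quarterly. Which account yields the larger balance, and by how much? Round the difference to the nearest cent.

Account B, by £18,760.58

Account A growth factor: e^(0.04·6) = e^0.24 ≈ 1.2712491503; balance ≈ 86,444.9422.
Account B growth factor: (1 + 0.01835)^24 ≈ 1.54714003895; balance ≈ 105,205.5226.
Account B is larger by 18,760.5804.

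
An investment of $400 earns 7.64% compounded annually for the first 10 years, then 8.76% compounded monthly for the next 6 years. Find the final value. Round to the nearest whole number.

$1,410

Phase 1: 400·(1 + 0.0764)^10 ≈ 835.2123.
Phase 2: 835.2123·(1 + 0.0073)^72 ≈ 1,410.0449.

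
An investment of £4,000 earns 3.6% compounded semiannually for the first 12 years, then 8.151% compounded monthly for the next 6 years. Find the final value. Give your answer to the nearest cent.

£9,992.74

Phase 1: 4,000·(1 + 0.018)^24 ≈ 6,137.7142.
Phase 2: 6,137.7142·(1 + 0.0067925)^72 ≈ 9,992.7408.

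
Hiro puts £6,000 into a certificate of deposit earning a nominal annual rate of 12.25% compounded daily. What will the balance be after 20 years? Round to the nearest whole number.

Growth factor = (1 + 0.1225/365)^7300 ≈ 11.583584445.
A ≈ 6,000 × 11.583584445 ≈ 69,501.5067.

£69,502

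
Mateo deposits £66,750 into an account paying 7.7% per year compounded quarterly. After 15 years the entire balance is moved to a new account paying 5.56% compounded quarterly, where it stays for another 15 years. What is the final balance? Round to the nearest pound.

After 15 years at 7.7%: 66,750 × 3.13937508637 ≈ 209,553.2870.
Then 15 years at 5.56%: 209,553.2870 × 2.28932464354 ≈ 479,735.5041.

£479,736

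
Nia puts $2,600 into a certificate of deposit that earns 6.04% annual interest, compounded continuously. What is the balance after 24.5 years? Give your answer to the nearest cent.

$11,419.37

A = P·e^(rt) = 2,600·e^(0.0604·24.5) = 2,600·e^1.4798.
e^1.4798 ≈ 4.3920671796, so A ≈ 11,419.3747.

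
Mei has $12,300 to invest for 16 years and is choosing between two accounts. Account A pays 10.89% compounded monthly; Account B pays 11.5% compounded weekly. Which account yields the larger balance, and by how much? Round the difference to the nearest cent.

Account B, by $7,594.40

A: (1 + 0.009075)^192 ≈ 5.6663284535, so 12,300 × 5.6663284535 ≈ 69,695.8400.
B: (1 + 0.115/52)^832 ≈ 6.2837590698, so 12,300 × 6.2837590698 ≈ 77,290.2366.
Difference ≈ 7,594.3966 in favor of B.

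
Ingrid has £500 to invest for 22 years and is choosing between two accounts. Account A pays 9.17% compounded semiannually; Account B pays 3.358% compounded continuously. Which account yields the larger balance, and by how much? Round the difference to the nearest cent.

Account A growth factor: (1 + 0.04585)^44 ≈ 7.188754172; balance ≈ 3,594.3771.
Account B growth factor: e^(0.03358·22) = e^0.73876 ≈ 2.093338165; balance ≈ 1,046.6691.
Account A is larger by 2,547.7080.

Account A, by £2,547.71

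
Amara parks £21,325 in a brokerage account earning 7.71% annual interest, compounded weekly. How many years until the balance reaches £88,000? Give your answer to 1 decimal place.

We need (1 + 0.00148269)^(52t) = 4.1266, so 52t = ln 4.1266 / ln 1.001483 ≈ 956.7105.
t ≈ 956.7105/52 = 18.3983 years.

18.4 years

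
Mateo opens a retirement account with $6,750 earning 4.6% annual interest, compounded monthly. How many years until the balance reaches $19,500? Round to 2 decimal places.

We need (1 + 0.00383333)^(12t) = 2.8889, so 12t = ln 2.8889 / ln 1.003833 ≈ 277.2793.
t ≈ 277.2793/12 = 23.1066 years.

23.11 years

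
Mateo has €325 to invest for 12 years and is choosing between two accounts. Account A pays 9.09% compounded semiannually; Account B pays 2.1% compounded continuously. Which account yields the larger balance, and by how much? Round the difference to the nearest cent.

Account A, by €526.27

A: (1 + 0.04545)^24 ≈ 2.90588489, so 325 × 2.90588489 ≈ 944.4126.
B: e^(0.021·12) = e^0.252 ≈ 1.28659604, so 325 × 1.28659604 ≈ 418.1437.
Difference ≈ 526.2689 in favor of A.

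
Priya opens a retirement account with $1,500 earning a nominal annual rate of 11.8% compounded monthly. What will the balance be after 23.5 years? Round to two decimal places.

$23,686.85

Periodic rate = 11.8%/12 = 0.00983333; periods = 12·23.5 = 282.
A = 1,500·(1 + 0.118/12)^282 ≈ 1,500·15.791231336 ≈ 23,686.8470.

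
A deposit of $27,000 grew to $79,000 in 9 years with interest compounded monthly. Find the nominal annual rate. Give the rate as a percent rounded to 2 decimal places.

11.99%

The 108-period growth factor is 79,000/27,000 = 2.92593.
r/12 = 2.92593^(1/108) − 1 ≈ 0.00999042, so r ≈ 12·0.00999042 = 11.98850%.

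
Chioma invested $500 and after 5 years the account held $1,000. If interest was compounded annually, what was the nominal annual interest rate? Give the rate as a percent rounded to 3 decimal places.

14.870%

(1 + r)^5 = 1,000/500 = 2.
1 + r = 2^(1/5) ≈ 1.148698, so r ≈ 0.148698.
r ≈ 14.86984%.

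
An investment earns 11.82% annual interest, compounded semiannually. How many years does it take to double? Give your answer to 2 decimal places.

6.04 years

(1 + 0.0591)^(2t) = 2.
2t = ln 2 / ln(1 + 0.0591) ≈ 0.69315/0.0574195 ≈ 12.0716.
t ≈ 6.0358.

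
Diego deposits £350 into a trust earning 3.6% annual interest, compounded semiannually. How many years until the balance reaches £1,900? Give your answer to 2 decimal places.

(1 + 0.018)^(2t) = 1,900/350 = 5.4286.
2t·ln(1 + 0.018) = ln(5.4286); 2t = 1.6917/0.0178399 ≈ 94.8253.
t ≈ 47.4127 years.

47.41 years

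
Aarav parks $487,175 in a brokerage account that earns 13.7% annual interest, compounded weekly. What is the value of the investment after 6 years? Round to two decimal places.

$1,107,147.84

Periodic rate = 13.7%/52 = 0.00263462; periods = 52·6 = 312.
A = 487,175·(1 + 0.137/52)^312 ≈ 487,175·2.272587547807 ≈ 1,107,147.8386.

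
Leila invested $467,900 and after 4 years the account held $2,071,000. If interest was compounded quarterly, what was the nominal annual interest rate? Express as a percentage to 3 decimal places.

The 16-period growth factor is 2,071,000/467,900 = 4.42616.
r/4 = 4.42616^(1/16) − 1 ≈ 0.0974297, so r ≈ 4·0.0974297 = 38.97186%.

38.972%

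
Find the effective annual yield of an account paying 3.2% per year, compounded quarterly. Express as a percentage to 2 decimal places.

One year is 4 periods at 0.008 each: (1 + 0.008)^4 ≈ 1.032386.
EAR = 1.032386 − 1 ≈ 3.23861%.

3.24%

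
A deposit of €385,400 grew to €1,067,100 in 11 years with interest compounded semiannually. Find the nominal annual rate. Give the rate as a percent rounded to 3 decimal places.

The 22-period growth factor is 1,067,100/385,400 = 2.76881.
r/2 = 2.76881^(1/22) − 1 ≈ 0.0473799, so r ≈ 2·0.0473799 = 9.47599%.

9.476%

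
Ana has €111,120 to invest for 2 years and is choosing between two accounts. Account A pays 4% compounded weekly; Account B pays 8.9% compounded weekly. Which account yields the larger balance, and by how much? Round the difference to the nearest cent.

Account B, by €12,377.63

A: (1 + 0.04/52)^104 ≈ 1.08325375336, so 111,120 × 1.08325375336 ≈ 120,371.1571.
B: (1 + 0.089/52)^104 ≈ 1.1946435384, so 111,120 × 1.1946435384 ≈ 132,748.7900.
Difference ≈ 12,377.6329 in favor of B.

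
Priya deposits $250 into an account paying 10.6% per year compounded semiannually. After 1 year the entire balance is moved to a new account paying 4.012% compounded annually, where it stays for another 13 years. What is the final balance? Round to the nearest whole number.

$462

Phase 1: 250·(1 + 0.053)^2 ≈ 277.2022.
Phase 2: 277.2022·(1 + 0.04012)^13 ≈ 462.2549.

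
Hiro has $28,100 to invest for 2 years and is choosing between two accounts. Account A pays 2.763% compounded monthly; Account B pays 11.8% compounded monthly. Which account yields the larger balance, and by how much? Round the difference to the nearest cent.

Account B, by $5,843.88

A: (1 + 0.0023025)^24 ≈ 1.0567482235, so 28,100 × 1.0567482235 ≈ 29,694.6251.
B: (1 + 0.118/12)^24 ≈ 1.2647155277, so 28,100 × 1.2647155277 ≈ 35,538.5063.
Difference ≈ 5,843.8812 in favor of B.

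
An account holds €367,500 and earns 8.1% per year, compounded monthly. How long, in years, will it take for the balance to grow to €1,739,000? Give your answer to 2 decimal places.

19.25 years

(1 + 0.00675)^(12t) = 1,739,000/367,500 = 4.732.
12t·ln(1 + 0.00675) = ln(4.732); 12t = 1.5543/0.00672732 ≈ 231.0492.
t ≈ 19.2541 years.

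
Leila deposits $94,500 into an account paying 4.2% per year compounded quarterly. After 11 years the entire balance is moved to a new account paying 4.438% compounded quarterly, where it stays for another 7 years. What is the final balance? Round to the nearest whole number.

$203,800

After 11 years at 4.2%: 94,500 × 1.58342677893 ≈ 149,633.8306.
Then 7 years at 4.438%: 149,633.8306 × 1.36199325552 ≈ 203,800.2681.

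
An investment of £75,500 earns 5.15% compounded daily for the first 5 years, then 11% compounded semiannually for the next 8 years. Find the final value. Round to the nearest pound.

£230,043

After 5 years at 5.15%: 75,500 × 1.29366831207 ≈ 97,671.9576.
Then 8 years at 11%: 97,671.9576 × 2.35526269931 ≈ 230,043.1184.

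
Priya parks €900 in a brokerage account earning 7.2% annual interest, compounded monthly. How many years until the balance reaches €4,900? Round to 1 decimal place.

We need (1 + 0.006)^(12t) = 5.4444, so 12t = ln 5.4444 / ln 1.006 ≈ 283.2791.
t ≈ 283.2791/12 = 23.6066 years.

23.6 years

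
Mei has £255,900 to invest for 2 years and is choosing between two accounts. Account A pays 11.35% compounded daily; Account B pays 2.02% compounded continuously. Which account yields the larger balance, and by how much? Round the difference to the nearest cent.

Account A growth factor: (1 + 0.1135/365)^730 ≈ 1.25478559014; balance ≈ 321,099.6325.
Account B growth factor: e^(0.0202·2) = e^0.0404 ≈ 1.04122718178; balance ≈ 266,450.0358.
Account A is larger by 54,649.5967.

Account A, by £54,649.60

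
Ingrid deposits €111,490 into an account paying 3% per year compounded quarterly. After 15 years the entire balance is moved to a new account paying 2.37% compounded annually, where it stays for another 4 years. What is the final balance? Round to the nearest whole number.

After 15 years at 3%: 111,490 × 1.56568102694 ≈ 174,557.7777.
Then 4 years at 2.37%: 174,557.7777 × 1.09822370371 ≈ 191,703.4891.

€191,703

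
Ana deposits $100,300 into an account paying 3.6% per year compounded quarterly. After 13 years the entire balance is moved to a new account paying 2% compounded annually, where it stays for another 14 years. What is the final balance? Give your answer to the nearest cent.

$210,884.17

After 13 years at 3.6%: 100,300 × 1.59345808583 ≈ 159,823.8460.
Then 14 years at 2%: 159,823.8460 × 1.31947876306 ≈ 210,884.1706.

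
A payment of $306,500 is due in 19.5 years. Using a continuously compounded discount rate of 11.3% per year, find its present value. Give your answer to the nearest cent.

$33,842.51

P = A·e^(−rt) = 306,500·e^(−2.2035).
e^(−2.2035) ≈ 0.110416025186, so P ≈ 33,842.5117.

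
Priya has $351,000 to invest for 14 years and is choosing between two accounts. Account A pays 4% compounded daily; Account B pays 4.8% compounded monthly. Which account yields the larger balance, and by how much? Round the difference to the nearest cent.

Account A growth factor: (1 + 0.04/365)^5110 ≈ 1.75061878578; balance ≈ 614,467.1938.
Account B growth factor: (1 + 0.004)^168 ≈ 1.95552670854; balance ≈ 686,389.8747.
Account B is larger by 71,922.6809.

Account B, by $71,922.68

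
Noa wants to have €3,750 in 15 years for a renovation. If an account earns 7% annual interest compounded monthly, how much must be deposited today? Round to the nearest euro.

€1,316

Growth factor = (1 + 0.07/12)^180 ≈ 2.848946731.
P = 3,750/2.848946731 ≈ 1,316.2759.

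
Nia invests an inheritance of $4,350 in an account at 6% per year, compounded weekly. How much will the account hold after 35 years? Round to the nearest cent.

$35,479.86

Periodic rate = 6%/52 = 0.00115385; periods = 52·35 = 1820.
A = 4,350·(1 + 0.06/52)^1820 ≈ 4,350·8.1562898692 ≈ 35,479.8609.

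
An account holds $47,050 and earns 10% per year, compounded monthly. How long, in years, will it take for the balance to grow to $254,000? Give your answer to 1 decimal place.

We need (1 + 0.00833333)^(12t) = 5.3985, so 12t = ln 5.3985 / ln 1.008333 ≈ 203.1767.
t ≈ 203.1767/12 = 16.9314 years.

16.9 years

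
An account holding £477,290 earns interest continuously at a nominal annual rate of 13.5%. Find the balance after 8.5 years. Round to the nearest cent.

£1,503,610.17

A = P·e^(rt) = 477,290·e^(0.135·8.5) = 477,290·e^1.1475.
e^1.1475 ≈ 3.150307288549, so A ≈ 1,503,610.1658.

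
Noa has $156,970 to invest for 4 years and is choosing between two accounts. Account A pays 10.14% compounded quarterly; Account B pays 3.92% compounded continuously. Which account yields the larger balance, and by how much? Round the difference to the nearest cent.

Account A, by $50,681.73

A: (1 + 0.02535)^16 ≈ 1.49263689424, so 156,970 × 1.49263689424 ≈ 234,299.2133.
B: e^(0.0392·4) = e^0.1568 ≈ 1.16976163818, so 156,970 × 1.16976163818 ≈ 183,617.4843.
Difference ≈ 50,681.7289 in favor of A.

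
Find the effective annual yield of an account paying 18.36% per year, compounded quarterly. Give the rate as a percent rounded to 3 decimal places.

EAR = (1 + 18.36%/4)^4 − 1 = (1 + 0.0459)^4 − 1.
(1 + 0.0459)^4 ≈ 1.196632, so EAR ≈ 19.66321%.

19.663%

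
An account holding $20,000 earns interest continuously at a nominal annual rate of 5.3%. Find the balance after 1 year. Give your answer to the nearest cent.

A = P·e^(rt) = 20,000·e^(0.053·1) = 20,000·e^0.053.
e^0.053 ≈ 1.0544296451, so A ≈ 21,088.5929.

$21,088.59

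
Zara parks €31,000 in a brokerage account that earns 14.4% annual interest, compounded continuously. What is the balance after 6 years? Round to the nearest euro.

A = P·e^(rt) = 31,000·e^(0.144·6) = 31,000·e^0.864.
e^0.864 ≈ 2.372632267, so A ≈ 73,551.6003.

€73,552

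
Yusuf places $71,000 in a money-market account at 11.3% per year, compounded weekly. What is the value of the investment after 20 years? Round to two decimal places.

Periodic rate = 11.3%/52 = 0.00217308; periods = 52·20 = 1040.
A = 71,000·(1 + 0.113/52)^1040 ≈ 71,000·9.55961997522 ≈ 678,733.0182.

$678,733.02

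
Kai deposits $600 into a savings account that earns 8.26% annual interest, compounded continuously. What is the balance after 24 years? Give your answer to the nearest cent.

$4,356.09

A = P·e^(rt) = 600·e^(0.0826·24) = 600·e^1.9824.
e^1.9824 ≈ 7.260146444, so A ≈ 4,356.0879.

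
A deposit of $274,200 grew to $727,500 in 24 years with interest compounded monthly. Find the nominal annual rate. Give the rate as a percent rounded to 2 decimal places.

(1 + r/12)^288 = 727,500/274,200 = 2.65317.
1 + r/12 = 2.65317^(1/288) ≈ 1.003394, so r/12 ≈ 0.00339379.
r ≈ 12·0.00339379 = 4.07255%.

4.07%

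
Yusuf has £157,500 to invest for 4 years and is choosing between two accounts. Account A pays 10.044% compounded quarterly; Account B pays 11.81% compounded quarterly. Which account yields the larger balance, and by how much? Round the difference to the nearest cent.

Account B, by £16,671.39

Account A growth factor: (1 + 0.02511)^16 ≈ 1.4870566781; balance ≈ 234,211.4268.
Account B growth factor: (1 + 0.029525)^16 ≈ 1.5929067521; balance ≈ 250,882.8135.
Account B is larger by 16,671.3867.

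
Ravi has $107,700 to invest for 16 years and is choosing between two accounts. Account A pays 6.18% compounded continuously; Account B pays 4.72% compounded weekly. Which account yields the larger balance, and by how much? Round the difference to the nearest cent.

A: e^(0.0618·16) = e^0.9888 ≈ 2.6880069279, so 107,700 × 2.6880069279 ≈ 289,498.3461.
B: (1 + 0.0472/52)^832 ≈ 2.12730828085, so 107,700 × 2.12730828085 ≈ 229,111.1018.
Difference ≈ 60,387.2443 in favor of A.

Account A, by $60,387.24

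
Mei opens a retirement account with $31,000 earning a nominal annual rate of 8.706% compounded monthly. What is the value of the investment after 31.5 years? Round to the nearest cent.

Growth factor = (1 + 0.007255)^378 ≈ 15.3711109481.
A ≈ 31,000 × 15.3711109481 ≈ 476,504.4394.

$476,504.44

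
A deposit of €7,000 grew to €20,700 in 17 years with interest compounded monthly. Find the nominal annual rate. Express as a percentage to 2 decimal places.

(1 + r/12)^204 = 20,700/7,000 = 2.95714.
1 + r/12 = 2.95714^(1/204) ≈ 1.005329, so r/12 ≈ 0.00532897.
r ≈ 12·0.00532897 = 6.39476%.

6.39%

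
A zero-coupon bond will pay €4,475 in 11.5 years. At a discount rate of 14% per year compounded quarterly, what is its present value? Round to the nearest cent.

€919.47

Growth factor = (1 + 0.035)^46 ≈ 4.866941101.
P = 4,475/4.866941101 ≈ 919.4687.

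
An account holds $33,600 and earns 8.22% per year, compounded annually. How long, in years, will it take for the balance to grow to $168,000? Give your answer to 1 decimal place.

20.4 years

We need (1 + 0.0822)^t = 5, so t = ln 5 / ln 1.0822 ≈ 20.3737.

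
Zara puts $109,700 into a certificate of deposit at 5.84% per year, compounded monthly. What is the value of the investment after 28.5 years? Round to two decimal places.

$577,155.90

Periodic rate = 5.84%/12 = 0.00486667; periods = 12·28.5 = 342.
A = 109,700·(1 + 0.0584/12)^342 ≈ 109,700·5.26122059628 ≈ 577,155.8994.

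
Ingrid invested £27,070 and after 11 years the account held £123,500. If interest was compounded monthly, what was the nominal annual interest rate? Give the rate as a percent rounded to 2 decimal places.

13.88%

The 132-period growth factor is 123,500/27,070 = 4.56225.
r/12 = 4.56225^(1/132) − 1 ≈ 0.011565, so r ≈ 12·0.011565 = 13.87795%.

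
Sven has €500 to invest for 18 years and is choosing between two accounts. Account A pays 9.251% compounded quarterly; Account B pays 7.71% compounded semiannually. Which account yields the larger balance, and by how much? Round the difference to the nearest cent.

Account A, by €642.21

Account A growth factor: (1 + 0.0231275)^72 ≈ 5.187314416; balance ≈ 2,593.6572.
Account B growth factor: (1 + 0.03855)^36 ≈ 3.902894055; balance ≈ 1,951.4470.
Account A is larger by 642.2102.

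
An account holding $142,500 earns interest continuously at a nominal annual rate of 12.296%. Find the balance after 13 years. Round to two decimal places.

A = P·e^(rt) = 142,500·e^(0.12296·13) = 142,500·e^1.59848.
e^1.59848 ≈ 4.94550953396, so A ≈ 704,735.1086.

$704,735.11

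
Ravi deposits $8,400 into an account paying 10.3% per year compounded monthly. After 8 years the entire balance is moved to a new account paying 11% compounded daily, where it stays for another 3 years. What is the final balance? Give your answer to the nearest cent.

After 8 years at 10.3%: 8,400 × 2.2715985097 ≈ 19,081.4275.
Then 3 years at 11%: 19,081.4275 × 1.3908989768 ≈ 26,540.3380.

$26,540.34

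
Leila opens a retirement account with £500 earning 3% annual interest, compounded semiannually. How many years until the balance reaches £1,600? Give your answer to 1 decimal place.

(1 + 0.015)^(2t) = 1,600/500 = 3.2.
2t·ln(1 + 0.015) = ln(3.2); 2t = 1.1632/0.0148886 ≈ 78.1235.
t ≈ 39.0618 years.

39.1 years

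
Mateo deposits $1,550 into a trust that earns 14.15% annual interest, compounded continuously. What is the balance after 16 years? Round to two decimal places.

A = P·e^(rt) = 1,550·e^(0.1415·16) = 1,550·e^2.264.
e^2.264 ≈ 9.6214982905, so A ≈ 14,913.3224.

$14,913.32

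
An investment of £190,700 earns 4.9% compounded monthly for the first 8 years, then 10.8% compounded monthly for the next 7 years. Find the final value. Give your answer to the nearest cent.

£598,556.92

Phase 1: 190,700·(1 + 0.049/12)^96 ≈ 281,998.9511.
Phase 2: 281,998.9511·(1 + 0.009)^84 ≈ 598,556.9210.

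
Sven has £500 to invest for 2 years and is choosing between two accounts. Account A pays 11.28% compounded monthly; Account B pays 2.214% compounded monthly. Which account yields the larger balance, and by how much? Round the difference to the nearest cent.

Account A growth factor: (1 + 0.0094)^24 ≈ 1.25175464; balance ≈ 625.8773.
Account B growth factor: (1 + 0.001845)^24 ≈ 1.04523235; balance ≈ 522.6162.
Account A is larger by 103.2611.

Account A, by £103.26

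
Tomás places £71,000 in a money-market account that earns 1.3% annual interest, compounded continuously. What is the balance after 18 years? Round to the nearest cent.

A = P·e^(rt) = 71,000·e^(0.013·18) = 71,000·e^0.234.
e^0.234 ≈ 1.2636444922, so A ≈ 89,718.7589.

£89,718.76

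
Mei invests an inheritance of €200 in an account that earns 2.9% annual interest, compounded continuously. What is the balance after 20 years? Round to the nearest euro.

A = P·e^(rt) = 200·e^(0.029·20) = 200·e^0.58.
e^0.58 ≈ 1.78603843, so A ≈ 357.2077.

€357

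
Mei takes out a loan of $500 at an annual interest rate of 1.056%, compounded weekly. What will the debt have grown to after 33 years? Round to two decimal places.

$708.43

Growth factor = (1 + 0.01056/52)^1716 ≈ 1.41686208.
A ≈ 500 × 1.41686208 ≈ 708.4310.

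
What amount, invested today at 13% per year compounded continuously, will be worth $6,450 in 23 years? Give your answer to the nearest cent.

$324.35

P = A·e^(−rt) = 6,450·e^(−2.99).
e^(−2.99) ≈ 0.05028743672, so P ≈ 324.3540.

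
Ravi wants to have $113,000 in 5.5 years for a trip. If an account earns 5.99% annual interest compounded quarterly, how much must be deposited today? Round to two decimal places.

Growth factor = (1 + 0.014975)^22 ≈ 1.38681201174.
P = 113,000/1.38681201174 ≈ 81,481.8440.

$81,481.84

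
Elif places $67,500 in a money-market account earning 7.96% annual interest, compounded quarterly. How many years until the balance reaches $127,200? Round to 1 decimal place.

(1 + 0.0199)^(4t) = 127,200/67,500 = 1.8844.
4t·ln(1 + 0.0199) = ln(1.8844); 4t = 0.63363/0.0197046 ≈ 32.1566.
t ≈ 8.0392 years.

8.0 years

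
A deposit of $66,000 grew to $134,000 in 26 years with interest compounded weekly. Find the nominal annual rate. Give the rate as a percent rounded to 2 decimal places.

The 1352-period growth factor is 134,000/66,000 = 2.0303.
r/52 = 2.0303^(1/1352) − 1 ≈ 0.000523943, so r ≈ 52·0.000523943 = 2.72450%.

2.72%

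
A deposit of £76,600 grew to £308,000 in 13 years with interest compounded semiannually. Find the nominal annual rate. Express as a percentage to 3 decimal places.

The 26-period growth factor is 308,000/76,600 = 4.02089.
r/2 = 4.02089^(1/26) − 1 ≈ 0.0549774, so r ≈ 2·0.0549774 = 10.99548%.

10.995%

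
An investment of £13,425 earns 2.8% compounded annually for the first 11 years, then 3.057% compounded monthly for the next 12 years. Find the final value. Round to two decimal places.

Phase 1: 13,425·(1 + 0.028)^11 ≈ 18,190.2453.
Phase 2: 18,190.2453·(1 + 0.0025475)^144 ≈ 26,239.3189.

£26,239.32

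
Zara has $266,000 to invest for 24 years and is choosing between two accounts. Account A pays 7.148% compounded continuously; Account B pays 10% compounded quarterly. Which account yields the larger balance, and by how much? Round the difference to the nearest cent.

Account A growth factor: e^(0.07148·24) = e^1.71552 ≈ 5.559565735021; balance ≈ 1,478,844.4855.
Account B growth factor: (1 + 0.025)^96 ≈ 10.70264394573; balance ≈ 2,846,903.2896.
Account B is larger by 1,368,058.8040.

Account B, by $1,368,058.80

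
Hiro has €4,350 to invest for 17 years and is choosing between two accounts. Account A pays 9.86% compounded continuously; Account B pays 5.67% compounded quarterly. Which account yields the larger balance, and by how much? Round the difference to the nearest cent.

Account A, by €11,923.30

A: e^(0.0986·17) = e^1.6762 ≈ 5.3452055487, so 4,350 × 5.3452055487 ≈ 23,251.6441.
B: (1 + 0.014175)^68 ≈ 2.6042174815, so 4,350 × 2.6042174815 ≈ 11,328.3460.
Difference ≈ 11,923.2981 in favor of A.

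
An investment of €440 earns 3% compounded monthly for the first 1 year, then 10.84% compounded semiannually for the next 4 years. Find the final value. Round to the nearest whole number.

After 1 years at 3%: 440 × 1.03041596 ≈ 453.3830.
Then 4 years at 10.84%: 453.3830 × 1.52540124 ≈ 691.5910.

€692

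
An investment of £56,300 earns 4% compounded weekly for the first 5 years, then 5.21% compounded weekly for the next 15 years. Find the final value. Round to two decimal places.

Phase 1: 56,300·(1 + 0.04/52)^260 ≈ 68,759.6886.
Phase 2: 68,759.6886·(1 + 0.0521/52)^780 ≈ 150,163.7569.

£150,163.76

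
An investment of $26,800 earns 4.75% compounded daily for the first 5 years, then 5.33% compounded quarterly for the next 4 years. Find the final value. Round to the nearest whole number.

$42,000

Phase 1: 26,800·(1 + 0.0475/365)^1825 ≈ 33,983.8848.
Phase 2: 33,983.8848·(1 + 0.013325)^16 ≈ 42,000.3723.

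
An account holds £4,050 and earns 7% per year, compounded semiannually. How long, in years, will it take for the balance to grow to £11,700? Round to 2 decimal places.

(1 + 0.035)^(2t) = 11,700/4,050 = 2.8889.
2t·ln(1 + 0.035) = ln(2.8889); 2t = 1.0609/0.0344014 ≈ 30.8380.
t ≈ 15.4190 years.

15.42 years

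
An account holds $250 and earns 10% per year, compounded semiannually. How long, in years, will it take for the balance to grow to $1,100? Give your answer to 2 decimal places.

We need (1 + 0.05)^(2t) = 4.4, so 2t = ln 4.4 / ln 1.05 ≈ 30.3669.
t ≈ 30.3669/2 = 15.1834 years.

15.18 years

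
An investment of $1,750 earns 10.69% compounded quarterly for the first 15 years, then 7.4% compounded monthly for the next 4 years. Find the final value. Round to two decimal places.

Phase 1: 1,750·(1 + 0.026725)^60 ≈ 8,516.9925.
Phase 2: 8,516.9925·(1 + 0.074/12)^48 ≈ 11,440.4389.

$11,440.44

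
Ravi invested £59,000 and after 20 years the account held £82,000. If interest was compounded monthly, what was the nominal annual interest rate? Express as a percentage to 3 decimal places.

1.647%

(1 + r/12)^240 = 82,000/59,000 = 1.38983.
1 + r/12 = 1.38983^(1/240) ≈ 1.001373, so r/12 ≈ 0.00137253.
r ≈ 12·0.00137253 = 1.64704%.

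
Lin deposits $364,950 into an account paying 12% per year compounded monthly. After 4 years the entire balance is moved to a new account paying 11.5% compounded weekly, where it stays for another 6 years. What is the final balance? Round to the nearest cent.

$1,172,172.78

After 4 years at 12%: 364,950 × 1.612226077682 ≈ 588,381.9071.
Then 6 years at 11.5%: 588,381.9071 × 1.992197184121 ≈ 1,172,172.7784.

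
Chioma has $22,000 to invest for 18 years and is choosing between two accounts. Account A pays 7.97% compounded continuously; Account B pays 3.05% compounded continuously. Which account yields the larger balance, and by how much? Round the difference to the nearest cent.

Account A growth factor: e^(0.0797·18) = e^1.4346 ≈ 4.1979654867; balance ≈ 92,355.2407.
Account B growth factor: e^(0.0305·18) = e^0.549 ≈ 1.7315206312; balance ≈ 38,093.4539.
Account A is larger by 54,261.7868.

Account A, by $54,261.79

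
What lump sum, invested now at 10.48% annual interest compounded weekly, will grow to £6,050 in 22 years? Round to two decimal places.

Periodic rate = 10.48%/52 = 0.00201538; 1144 periods.
P = 6,050/(1 + 0.1048/52)^1144 ≈ 6,050/10.0069493 ≈ 604.5799.

£604.58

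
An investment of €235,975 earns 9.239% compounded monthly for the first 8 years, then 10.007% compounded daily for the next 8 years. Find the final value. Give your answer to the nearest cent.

€1,097,143.61

After 8 years at 9.239%: 235,975 × 2.088172364091 ≈ 492,756.4736.
Then 8 years at 10.007%: 492,756.4736 × 2.226543265222 ≈ 1,097,143.6077.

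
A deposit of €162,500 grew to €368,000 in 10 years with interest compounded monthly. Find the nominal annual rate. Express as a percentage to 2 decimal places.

8.20%

(1 + r/12)^120 = 368,000/162,500 = 2.26462.
1 + r/12 = 2.26462^(1/120) ≈ 1.006835, so r/12 ≈ 0.00683496.
r ≈ 12·0.00683496 = 8.20195%.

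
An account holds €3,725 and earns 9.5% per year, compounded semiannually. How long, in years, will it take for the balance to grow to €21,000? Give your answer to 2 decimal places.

(1 + 0.0475)^(2t) = 21,000/3,725 = 5.6376.
2t·ln(1 + 0.0475) = ln(5.6376); 2t = 1.7295/0.0464064 ≈ 37.2676.
t ≈ 18.6338 years.

18.63 years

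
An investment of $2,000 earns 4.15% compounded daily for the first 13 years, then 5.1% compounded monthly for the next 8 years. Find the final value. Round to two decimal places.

After 13 years at 4.15%: 2,000 × 1.715096474 ≈ 3,430.1929.
Then 8 years at 5.1%: 3,430.1929 × 1.502507605 ≈ 5,153.8910.

$5,153.89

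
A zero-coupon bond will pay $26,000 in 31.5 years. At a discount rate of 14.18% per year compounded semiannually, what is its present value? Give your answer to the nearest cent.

$347.37

Periodic rate = 14.18%/2 = 0.0709; 63 periods.
P = 26,000/(1 + 0.0709)^63 ≈ 26,000/74.848287743 ≈ 347.3693.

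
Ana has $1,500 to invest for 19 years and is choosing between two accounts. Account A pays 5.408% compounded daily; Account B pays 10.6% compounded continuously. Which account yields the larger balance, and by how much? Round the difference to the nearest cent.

Account B, by $7,048.97

Account A growth factor: (1 + 0.05408/365)^6935 ≈ 2.793915136; balance ≈ 4,190.8727.
Account B growth factor: e^(0.106·19) = e^2.014 ≈ 7.4932304029; balance ≈ 11,239.8456.
Account B is larger by 7,048.9729.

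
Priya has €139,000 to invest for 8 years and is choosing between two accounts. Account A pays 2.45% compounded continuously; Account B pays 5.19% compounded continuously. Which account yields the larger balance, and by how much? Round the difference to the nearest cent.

Account A growth factor: e^(0.0245·8) = e^0.196 ≈ 1.21652690533; balance ≈ 169,097.2398.
Account B growth factor: e^(0.0519·8) = e^0.4152 ≈ 1.51467364513; balance ≈ 210,539.6367.
Account B is larger by 41,442.3968.

Account B, by €41,442.40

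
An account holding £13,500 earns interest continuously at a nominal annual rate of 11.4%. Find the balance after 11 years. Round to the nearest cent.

£47,308.49

A = P·e^(rt) = 13,500·e^(0.114·11) = 13,500·e^1.254.
e^1.254 ≈ 3.5043322893, so A ≈ 47,308.4859.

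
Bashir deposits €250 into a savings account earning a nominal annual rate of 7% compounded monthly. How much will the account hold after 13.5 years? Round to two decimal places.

€641.44

Periodic rate = 7%/12 = 0.00583333; periods = 12·13.5 = 162.
A = 250·(1 + 0.07/12)^162 ≈ 250·2.56575921 ≈ 641.4398.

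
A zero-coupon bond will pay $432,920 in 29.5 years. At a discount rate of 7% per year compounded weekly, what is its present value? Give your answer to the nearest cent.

Periodic rate = 7%/52 = 0.00134615; 1534 periods.
P = 432,920/(1 + 0.07/52)^1534 ≈ 432,920/7.87435551695 ≈ 54,978.4676.

$54,978.47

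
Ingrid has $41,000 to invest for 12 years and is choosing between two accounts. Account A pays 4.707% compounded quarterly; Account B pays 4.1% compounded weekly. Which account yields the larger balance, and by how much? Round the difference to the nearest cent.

Account A growth factor: (1 + 0.0117675)^48 ≈ 1.7533749378; balance ≈ 71,888.3725.
Account B growth factor: (1 + 0.041/52)^624 ≈ 1.6352670762; balance ≈ 67,045.9501.
Account A is larger by 4,842.4223.

Account A, by $4,842.42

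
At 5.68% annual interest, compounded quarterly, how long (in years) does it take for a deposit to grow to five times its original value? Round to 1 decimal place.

28.5 years

(1 + 0.0142)^(4t) = 5.
4t = ln 5 / ln(1 + 0.0142) ≈ 1.6094/0.0141001 ≈ 114.1435.
t ≈ 28.5359.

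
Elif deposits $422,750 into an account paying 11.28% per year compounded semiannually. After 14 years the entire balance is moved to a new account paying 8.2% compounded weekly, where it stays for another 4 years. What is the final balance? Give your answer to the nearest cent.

After 14 years at 11.28%: 422,750 × 4.647238816585 ≈ 1,964,620.2097.
Then 4 years at 8.2%: 1,964,620.2097 × 1.387830388557 ≈ 2,726,559.6290.

$2,726,559.63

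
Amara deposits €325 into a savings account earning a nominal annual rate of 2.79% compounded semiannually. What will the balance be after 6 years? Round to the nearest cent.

Growth factor = (1 + 0.01395)^12 ≈ 1.18086017.
A ≈ 325 × 1.18086017 ≈ 383.7796.

€383.78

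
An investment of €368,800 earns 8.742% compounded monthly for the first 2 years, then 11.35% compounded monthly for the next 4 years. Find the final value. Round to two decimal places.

€689,748.55

Phase 1: 368,800·(1 + 0.007285)^24 ≈ 438,983.0111.
Phase 2: 438,983.0111·(1 + 0.1135/12)^48 ≈ 689,748.5525.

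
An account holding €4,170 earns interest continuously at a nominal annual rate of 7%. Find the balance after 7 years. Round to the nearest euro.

A = P·e^(rt) = 4,170·e^(0.07·7) = 4,170·e^0.49.
e^0.49 ≈ 1.63231622, so A ≈ 6,806.7586.

€6,807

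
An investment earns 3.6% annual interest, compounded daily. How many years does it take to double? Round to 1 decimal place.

(1 + 0.0000986301)^(365t) = 2.
365t = ln 2 / ln(1 + 0.0000986301) ≈ 0.69315/9.86253e-05 ≈ 7028.0888.
t ≈ 19.2550.

19.3 years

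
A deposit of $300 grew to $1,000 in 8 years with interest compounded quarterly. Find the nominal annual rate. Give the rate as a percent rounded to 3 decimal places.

15.336%

The 32-period growth factor is 1,000/300 = 3.33333.
r/4 = 3.33333^(1/32) − 1 ≈ 0.0383409, so r ≈ 4·0.0383409 = 15.33636%.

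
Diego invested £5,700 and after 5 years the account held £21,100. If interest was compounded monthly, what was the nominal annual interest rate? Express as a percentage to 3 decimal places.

The 60-period growth factor is 21,100/5,700 = 3.70175.
r/12 = 3.70175^(1/60) − 1 ≈ 0.0220531, so r ≈ 12·0.0220531 = 26.46372%.

26.464%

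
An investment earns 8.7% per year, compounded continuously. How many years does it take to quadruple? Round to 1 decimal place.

e^(0.087t) = 4, so 0.087t = ln 4 ≈ 1.3863.
t ≈ 1.3863/0.087 ≈ 15.9344.

15.9 years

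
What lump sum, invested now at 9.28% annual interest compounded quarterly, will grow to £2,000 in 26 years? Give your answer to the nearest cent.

£184.13

Growth factor = (1 + 0.0232)^104 ≈ 10.86163671.
P = 2,000/10.86163671 ≈ 184.1343.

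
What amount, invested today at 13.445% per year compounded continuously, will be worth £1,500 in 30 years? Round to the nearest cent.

£26.57

P = A·e^(−rt) = 1,500·e^(−4.0335).
e^(−4.0335) ≈ 0.01771222854, so P ≈ 26.5683.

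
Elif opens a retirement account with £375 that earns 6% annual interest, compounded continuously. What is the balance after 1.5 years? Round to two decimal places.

£410.32

A = P·e^(rt) = 375·e^(0.06·1.5) = 375·e^0.09.
e^0.09 ≈ 1.09417428, so A ≈ 410.3154.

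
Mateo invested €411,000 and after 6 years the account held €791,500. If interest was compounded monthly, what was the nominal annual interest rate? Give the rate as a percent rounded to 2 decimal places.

10.97%

The 72-period growth factor is 791,500/411,000 = 1.92579.
r/12 = 1.92579^(1/72) − 1 ≈ 0.00914345, so r ≈ 12·0.00914345 = 10.97214%.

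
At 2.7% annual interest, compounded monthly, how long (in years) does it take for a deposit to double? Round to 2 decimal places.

(1 + 0.00225)^(12t) = 2.
12t = ln 2 / ln(1 + 0.00225) ≈ 0.69315/0.00224747 ≈ 308.4119.
t ≈ 25.7010.

25.70 years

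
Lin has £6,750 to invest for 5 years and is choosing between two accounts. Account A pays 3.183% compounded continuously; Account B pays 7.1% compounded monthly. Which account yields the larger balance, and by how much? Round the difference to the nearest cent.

A: e^(0.03183·5) = e^0.15915 ≈ 1.172513811, so 6,750 × 1.172513811 ≈ 7,914.4682.
B: (1 + 0.071/12)^60 ≈ 1.424689529, so 6,750 × 1.424689529 ≈ 9,616.6543.
Difference ≈ 1,702.1861 in favor of B.

Account B, by £1,702.19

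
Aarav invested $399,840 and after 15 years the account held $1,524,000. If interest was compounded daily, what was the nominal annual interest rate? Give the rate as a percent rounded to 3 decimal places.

The 5475-period growth factor is 1,524,000/399,840 = 3.81152.
r/365 = 3.81152^(1/5475) − 1 ≈ 0.000244419, so r ≈ 365·0.000244419 = 8.92129%.

8.921%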